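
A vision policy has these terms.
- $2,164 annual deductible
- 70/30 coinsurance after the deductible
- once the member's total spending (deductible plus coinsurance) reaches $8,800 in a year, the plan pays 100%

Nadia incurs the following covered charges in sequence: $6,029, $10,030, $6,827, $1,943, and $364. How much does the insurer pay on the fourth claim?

Claim 1 ($6,029): $2,164 to deductible, leaving $3,865; coinsurance $3,865 × 30% = $1,159.50. Cost to member: $3,323.50. OOP to date $3,323.50. Plan pays $6,029 − $3,323.50 = $2,705.50.
Claim 2 ($10,030): deductible met; 30% of $10,030 = $3,009. Member pays $3,009; OOP now $6,332.50. Insurer: $10,030 − $3,009 = $7,021.
Claim 3 ($6,827): deductible already satisfied, so member's share is 30% × $6,827 = $2,048.10. Member pays $2,048.10; OOP now $8,380.60. Plan pays $6,827 − $2,048.10 = $4,778.90.
Claim 4 ($1,943): deductible already satisfied, so member's share is 30% × $1,943 = $582.90. That would push OOP to $8,963.50, over the $8,800 cap, so member pays $8,800 − $8,380.60 = $419.40. Insurer: $1,943 − $419.40 = $1,523.60.

$1,523.60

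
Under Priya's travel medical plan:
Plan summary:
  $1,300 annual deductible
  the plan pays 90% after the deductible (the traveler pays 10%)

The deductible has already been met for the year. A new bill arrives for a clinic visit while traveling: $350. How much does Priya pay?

The deductible is already satisfied, so the full bill goes to coinsurance.
10% of $350 = $35 falls to the traveler.

$35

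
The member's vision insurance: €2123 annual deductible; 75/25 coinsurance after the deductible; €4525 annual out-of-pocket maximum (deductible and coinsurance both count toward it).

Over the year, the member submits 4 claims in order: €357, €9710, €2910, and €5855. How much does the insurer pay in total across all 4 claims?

Bill 1, €357: entire amount goes to the deductible. Member pays €357; OOP now €357. Plan pays €357 − €357 = €0.
Bill 2, €9710: deductible takes €1766, €7944 remains; coinsurance €7944 × 25% = €1986. Cost to member: €3752. OOP to date €4109. Insurer: €9710 − €3752 = €5958.
Bill 3, €2910: deductible already satisfied, so member's share is 25% × €2910 = €727.50. OOP would hit €4836.50 > €4525, so the cap limits the member to €4525 − €4109 = €416. Plan pays €2910 − €416 = €2494.
Bill 4, €5855: 25% coinsurance on €5855 = €1463.75. OOP would hit €5988.75 > €4525, so the cap limits the member to €4525 − €4525 = €0. Insurer: €5855 − €0 = €5855.
Insurer total = bills − member's total = €18832 − €4525 = €14307.

€14307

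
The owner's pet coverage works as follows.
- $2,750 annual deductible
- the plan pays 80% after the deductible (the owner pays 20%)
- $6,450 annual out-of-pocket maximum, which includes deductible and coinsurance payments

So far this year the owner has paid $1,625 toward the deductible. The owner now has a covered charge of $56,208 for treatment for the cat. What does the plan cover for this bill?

$51,383

Remaining deductible: $2,750 − $1,625 = $1,125.
The remaining $55,083 (= $56,208 − $1,125) moves to coinsurance.
Coinsurance: $55,083 × 20% = $11,016.60.
That puts the owner's cost at $1,125 + $11,016.60 = $12,141.60 before any cap.
Adding $12,141.60 to the $1,625 already spent would give $13,766.60, which exceeds the $6,450 cap; the owner pays just $6,450 − $1,625 = $4,825.
The insurer covers the remainder: $56,208 − $4,825 = $51,383.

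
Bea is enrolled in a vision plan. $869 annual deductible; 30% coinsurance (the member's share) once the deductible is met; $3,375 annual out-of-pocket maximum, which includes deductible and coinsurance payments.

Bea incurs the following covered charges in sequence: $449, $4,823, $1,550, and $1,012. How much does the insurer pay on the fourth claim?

$708.40

Claim 1 ($449): all of it applies to the deductible. Member owes $449 (running OOP $449). Insurer: $449 − $449 = $0.
Claim 2 ($4,823): $420 to deductible, leaving $4,403; member's 30% is $1,320.90. Member owes $1,740.90 (running OOP $2,189.90). Insurer: $4,823 − $1,740.90 = $3,082.10.
Claim 3 ($1,550): 30% coinsurance on $1,550 = $465. Member pays $465; OOP now $2,654.90. Plan pays $1,550 − $465 = $1,085.
Claim 4 ($1,012): 30% coinsurance on $1,012 = $303.60. Member pays $303.60; OOP now $2,958.50. Plan pays $1,012 − $303.60 = $708.40.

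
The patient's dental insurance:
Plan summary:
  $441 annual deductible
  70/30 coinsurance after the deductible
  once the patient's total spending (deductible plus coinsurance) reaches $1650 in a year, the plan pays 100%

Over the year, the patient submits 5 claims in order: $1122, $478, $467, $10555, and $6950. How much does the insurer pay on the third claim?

$326.90

#1 ($1122): deductible takes $441, $681 remains; 30% of $681 = $204.30. Cost to patient: $645.30. OOP to date $645.30. Plan pays $1122 − $645.30 = $476.70.
#2 ($478): deductible already satisfied, so patient's share is 30% × $478 = $143.40. Cost to patient: $143.40. OOP to date $788.70. Plan pays $478 − $143.40 = $334.60.
#3 ($467): deductible already satisfied, so patient's share is 30% × $467 = $140.10. Patient pays $140.10; OOP now $928.80. Plan pays $467 − $140.10 = $326.90.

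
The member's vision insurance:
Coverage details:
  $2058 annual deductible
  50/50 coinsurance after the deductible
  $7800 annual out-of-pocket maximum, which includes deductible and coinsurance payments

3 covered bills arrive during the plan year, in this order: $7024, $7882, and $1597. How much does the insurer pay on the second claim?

$4623

Bill 1, $7024: $2058 to deductible, leaving $4966; coinsurance $4966 × 50% = $2483. Member pays $4541; OOP now $4541. Insurer: $7024 − $4541 = $2483.
Bill 2, $7882: deductible met; 50% of $7882 = $3941. Adding that to $4541 gives $8482, past the $7800 cap; member pays only $7800 − $4541 = $3259. Plan pays $7882 − $3259 = $4623.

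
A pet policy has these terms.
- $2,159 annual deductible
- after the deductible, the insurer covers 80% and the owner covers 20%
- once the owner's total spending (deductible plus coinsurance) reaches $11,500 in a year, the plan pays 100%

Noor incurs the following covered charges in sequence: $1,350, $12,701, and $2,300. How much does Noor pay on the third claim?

Claim 1 ($1,350): entire amount goes to the deductible. Owner owes $1,350 (running OOP $1,350).
Claim 2 ($12,701): $809 finishes the deductible; $11,892 goes to coinsurance; owner's 20% is $2,378.40. Owner pays $3,187.40; OOP now $4,537.40.
Claim 3 ($2,300): 20% coinsurance on $2,300 = $460. Cost to owner: $460. OOP to date $4,997.40.

$460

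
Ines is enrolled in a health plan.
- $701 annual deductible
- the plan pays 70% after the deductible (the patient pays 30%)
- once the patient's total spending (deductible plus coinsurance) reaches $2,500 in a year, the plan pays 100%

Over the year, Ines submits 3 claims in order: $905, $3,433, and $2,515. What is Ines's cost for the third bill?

Claim 1 ($905): $701 finishes the deductible; $204 goes to coinsurance; coinsurance $204 × 30% = $61.20. Patient owes $762.20 (running OOP $762.20).
Claim 2 ($3,433): deductible met; 30% of $3,433 = $1,029.90. Cost to patient: $1,029.90. OOP to date $1,792.10.
Claim 3 ($2,515): deductible already satisfied, so patient's share is 30% × $2,515 = $754.50. Adding that to $1,792.10 gives $2,546.60, past the $2,500 cap; patient pays only $2,500 − $1,792.10 = $707.90.

$707.90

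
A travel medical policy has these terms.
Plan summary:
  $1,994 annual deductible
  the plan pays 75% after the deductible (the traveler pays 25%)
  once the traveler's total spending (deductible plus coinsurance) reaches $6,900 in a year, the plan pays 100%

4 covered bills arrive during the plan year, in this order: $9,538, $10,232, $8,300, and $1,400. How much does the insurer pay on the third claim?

$7,838

#1 ($9,538): deductible takes $1,994, $7,544 remains; coinsurance $7,544 × 25% = $1,886. Cost to traveler: $3,880. OOP to date $3,880. Plan pays $9,538 − $3,880 = $5,658.
#2 ($10,232): deductible met; 25% of $10,232 = $2,558. Cost to traveler: $2,558. OOP to date $6,438. Insurer: $10,232 − $2,558 = $7,674.
#3 ($8,300): deductible met; 25% of $8,300 = $2,075. OOP would hit $8,513 > $6,900, so the cap limits the traveler to $6,900 − $6,438 = $462. Insurer: $8,300 − $462 = $7,838.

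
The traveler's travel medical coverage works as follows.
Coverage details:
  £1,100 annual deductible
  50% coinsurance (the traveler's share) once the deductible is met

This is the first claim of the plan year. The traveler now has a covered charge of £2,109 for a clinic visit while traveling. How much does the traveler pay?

Nothing has been paid toward the £1,100 deductible, so the first £1,100 of this charge is applied there.
That leaves £2,109 − £1,100 = £1,009 for coinsurance.
Coinsurance: £1,009 × 50% = £504.50.
So the traveler owes £1,100 + £504.50 = £1,604.50.

£1,604.50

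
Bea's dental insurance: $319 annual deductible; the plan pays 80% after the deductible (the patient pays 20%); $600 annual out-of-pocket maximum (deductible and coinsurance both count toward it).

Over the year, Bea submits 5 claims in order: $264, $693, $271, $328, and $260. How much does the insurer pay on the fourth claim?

$262.40

Claim 1 — $264: entire amount goes to the deductible. Patient pays $264; OOP now $264. Plan pays $264 − $264 = $0.
Claim 2 — $693: deductible takes $55, $638 remains; 20% of $638 = $127.60. Cost to patient: $182.60. OOP to date $446.60. Insurer: $693 − $182.60 = $510.40.
Claim 3 — $271: deductible met; 20% of $271 = $54.20. Cost to patient: $54.20. OOP to date $500.80. Insurer: $271 − $54.20 = $216.80.
Claim 4 — $328: 20% coinsurance on $328 = $65.60. Patient owes $65.60 (running OOP $566.40). Insurer: $328 − $65.60 = $262.40.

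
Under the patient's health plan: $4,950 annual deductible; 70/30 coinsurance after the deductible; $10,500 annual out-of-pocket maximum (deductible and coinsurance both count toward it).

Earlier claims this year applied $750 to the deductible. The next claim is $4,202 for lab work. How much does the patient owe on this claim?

$750 of the $4,950 deductible is already met, leaving $4,200.
That leaves $4,202 − $4,200 = $2 for coinsurance.
Patient's 30% share of $2 is $0.60.
That puts the patient's cost at $4,200 + $0.60 = $4,200.60 before any cap.
Year-to-date out-of-pocket becomes $750 + $4,200.60 = $4,950.60, still under the $10,500 maximum, so no cap applies.

$4,200.60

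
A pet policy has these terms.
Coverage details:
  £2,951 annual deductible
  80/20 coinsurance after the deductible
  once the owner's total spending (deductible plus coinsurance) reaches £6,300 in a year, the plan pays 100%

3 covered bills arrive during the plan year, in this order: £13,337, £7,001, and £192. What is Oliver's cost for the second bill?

#1 (£13,337): £2,951 finishes the deductible; £10,386 goes to coinsurance; owner's 20% is £2,077.20. Owner pays £5,028.20; OOP now £5,028.20.
#2 (£7,001): 20% coinsurance on £7,001 = £1,400.20. OOP would hit £6,428.40 > £6,300, so the cap limits the owner to £6,300 − £5,028.20 = £1,271.80.

£1,271.80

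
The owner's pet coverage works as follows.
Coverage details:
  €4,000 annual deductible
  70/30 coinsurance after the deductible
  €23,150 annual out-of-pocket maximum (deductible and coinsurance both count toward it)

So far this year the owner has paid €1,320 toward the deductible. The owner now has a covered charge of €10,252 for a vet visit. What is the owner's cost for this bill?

€4,951.60

Deductible still to meet: €4,000 − €1,320 = €2,680.
After the €2,680 deductible portion, €10,252 − €2,680 = €7,572 is subject to coinsurance.
Owner's 30% share of €7,572 is €2,271.60.
That puts the owner's cost at €2,680 + €2,271.60 = €4,951.60 before any cap.
Cumulative spending €1,320 + €4,951.60 = €6,271.60 stays under the €23,150 maximum.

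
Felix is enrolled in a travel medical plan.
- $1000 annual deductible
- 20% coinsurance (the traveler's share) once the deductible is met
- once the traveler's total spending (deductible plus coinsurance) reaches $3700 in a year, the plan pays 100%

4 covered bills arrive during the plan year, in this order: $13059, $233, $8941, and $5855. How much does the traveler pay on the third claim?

#1 ($13059): $1000 finishes the deductible; $12059 goes to coinsurance; coinsurance $12059 × 20% = $2411.80. Traveler pays $3411.80; OOP now $3411.80.
#2 ($233): 20% coinsurance on $233 = $46.60. Traveler owes $46.60 (running OOP $3458.40).
#3 ($8941): deductible met; 20% of $8941 = $1788.20. That would push OOP to $5246.60, over the $3700 cap, so traveler pays $3700 − $3458.40 = $241.60.

$241.60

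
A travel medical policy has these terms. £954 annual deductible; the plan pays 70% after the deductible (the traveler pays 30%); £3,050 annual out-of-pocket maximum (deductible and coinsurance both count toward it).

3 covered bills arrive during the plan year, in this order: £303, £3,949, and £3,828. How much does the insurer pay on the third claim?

£2,721.40

Claim 1 — £303: fully absorbed by the deductible. Cost to traveler: £303. OOP to date £303. Insurer: £303 − £303 = £0.
Claim 2 — £3,949: £651 finishes the deductible; £3,298 goes to coinsurance; coinsurance £3,298 × 30% = £989.40. Traveler owes £1,640.40 (running OOP £1,943.40). Plan pays £3,949 − £1,640.40 = £2,308.60.
Claim 3 — £3,828: 30% coinsurance on £3,828 = £1,148.40. Adding that to £1,943.40 gives £3,091.80, past the £3,050 cap; traveler pays only £3,050 − £1,943.40 = £1,106.60. Insurer: £3,828 − £1,106.60 = £2,721.40.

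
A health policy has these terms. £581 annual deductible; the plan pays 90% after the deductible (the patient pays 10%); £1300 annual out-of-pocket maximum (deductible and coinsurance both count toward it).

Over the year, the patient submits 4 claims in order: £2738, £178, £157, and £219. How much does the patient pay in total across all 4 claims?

Claim 1 — £2738: deductible takes £581, £2157 remains; coinsurance £2157 × 10% = £215.70. Patient pays £796.70; OOP now £796.70.
Claim 2 — £178: 10% coinsurance on £178 = £17.80. Cost to patient: £17.80. OOP to date £814.50.
Claim 3 — £157: deductible already satisfied, so patient's share is 10% × £157 = £15.70. Cost to patient: £15.70. OOP to date £830.20.
Claim 4 — £219: deductible already satisfied, so patient's share is 10% × £219 = £21.90. Patient owes £21.90 (running OOP £852.10).
Total paid by the patient: £796.70 + £17.80 + £15.70 + £21.90 = £852.10.

£852.10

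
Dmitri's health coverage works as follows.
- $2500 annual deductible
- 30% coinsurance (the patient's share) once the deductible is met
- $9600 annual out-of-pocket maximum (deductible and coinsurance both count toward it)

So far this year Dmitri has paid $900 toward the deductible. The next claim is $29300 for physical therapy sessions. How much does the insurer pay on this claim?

$20600

Deductible still to meet: $2500 − $900 = $1600.
That leaves $29300 − $1600 = $27700 for coinsurance.
Patient's 30% share of $27700 is $8310.
So the patient owes $1600 + $8310 = $9910 before any cap.
Adding $9910 to the $900 already spent would give $10810, which exceeds the $9600 cap; the patient pays just $9600 − $900 = $8700.
The insurer covers the remainder: $29300 − $8700 = $20600.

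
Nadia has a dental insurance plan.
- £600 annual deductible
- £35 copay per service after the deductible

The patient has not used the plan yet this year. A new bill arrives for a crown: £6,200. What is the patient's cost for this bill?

The full £600 deductible is still open; £600 of this bill applies to it.
After the £600 deductible portion, £6,200 − £600 = £5,600 is subject to the copay.
Copay on this service: £35.
That puts the patient's cost at £600 + £35 = £635.

£635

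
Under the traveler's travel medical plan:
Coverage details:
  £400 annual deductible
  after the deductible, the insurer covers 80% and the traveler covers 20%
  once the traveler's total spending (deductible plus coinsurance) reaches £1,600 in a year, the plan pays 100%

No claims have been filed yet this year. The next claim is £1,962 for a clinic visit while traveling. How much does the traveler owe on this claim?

£712.40

Deductible not yet touched, so the first £400 of the bill goes to the deductible.
The remaining £1,562 (= £1,962 − £400) moves to coinsurance.
Traveler's 20% share of £1,562 is £312.40.
So the traveler owes £400 + £312.40 = £712.40 before any cap.
Year-to-date out-of-pocket becomes £0 + £712.40 = £712.40, still under the £1,600 maximum, so no cap applies.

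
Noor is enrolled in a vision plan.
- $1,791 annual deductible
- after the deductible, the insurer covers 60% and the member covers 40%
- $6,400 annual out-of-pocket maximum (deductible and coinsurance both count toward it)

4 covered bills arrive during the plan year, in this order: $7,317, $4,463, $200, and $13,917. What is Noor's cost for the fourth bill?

$533.40

Bill 1, $7,317: deductible takes $1,791, $5,526 remains; 40% of $5,526 = $2,210.40. Member owes $4,001.40 (running OOP $4,001.40).
Bill 2, $4,463: 40% coinsurance on $4,463 = $1,785.20. Member pays $1,785.20; OOP now $5,786.60.
Bill 3, $200: 40% coinsurance on $200 = $80. Cost to member: $80. OOP to date $5,866.60.
Bill 4, $13,917: 40% coinsurance on $13,917 = $5,566.80. Adding that to $5,866.60 gives $11,433.40, past the $6,400 cap; member pays only $6,400 − $5,866.60 = $533.40.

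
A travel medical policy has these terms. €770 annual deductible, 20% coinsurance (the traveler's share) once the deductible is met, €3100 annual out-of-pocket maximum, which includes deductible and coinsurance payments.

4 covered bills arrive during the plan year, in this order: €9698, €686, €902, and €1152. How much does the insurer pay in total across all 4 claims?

Claim 1 — €9698: deductible takes €770, €8928 remains; 20% of €8928 = €1785.60. Traveler pays €2555.60; OOP now €2555.60. Plan pays €9698 − €2555.60 = €7142.40.
Claim 2 — €686: 20% coinsurance on €686 = €137.20. Cost to traveler: €137.20. OOP to date €2692.80. Insurer: €686 − €137.20 = €548.80.
Claim 3 — €902: 20% coinsurance on €902 = €180.40. Traveler pays €180.40; OOP now €2873.20. Plan pays €902 − €180.40 = €721.60.
Claim 4 — €1152: deductible met; 20% of €1152 = €230.40. OOP would hit €3103.60 > €3100, so the cap limits the traveler to €3100 − €2873.20 = €226.80. Plan pays €1152 − €226.80 = €925.20.
Insurer total: €7142.40 + €548.80 + €721.60 + €925.20 = €9338.

€9338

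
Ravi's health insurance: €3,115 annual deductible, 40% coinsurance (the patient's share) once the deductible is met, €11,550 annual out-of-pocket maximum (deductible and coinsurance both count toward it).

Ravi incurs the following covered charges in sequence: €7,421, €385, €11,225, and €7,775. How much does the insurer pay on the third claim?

€6,735

#1 (€7,421): €3,115 to deductible, leaving €4,306; 40% of €4,306 = €1,722.40. Patient owes €4,837.40 (running OOP €4,837.40). Insurer: €7,421 − €4,837.40 = €2,583.60.
#2 (€385): 40% coinsurance on €385 = €154. Cost to patient: €154. OOP to date €4,991.40. Insurer: €385 − €154 = €231.
#3 (€11,225): deductible met; 40% of €11,225 = €4,490. Cost to patient: €4,490. OOP to date €9,481.40. Plan pays €11,225 − €4,490 = €6,735.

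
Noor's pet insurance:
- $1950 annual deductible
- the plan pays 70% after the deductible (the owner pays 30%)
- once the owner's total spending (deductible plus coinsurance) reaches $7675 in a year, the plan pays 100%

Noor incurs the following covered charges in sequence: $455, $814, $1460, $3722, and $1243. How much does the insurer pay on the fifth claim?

$870.10

Claim 1 — $455: entire amount goes to the deductible. Cost to owner: $455. OOP to date $455. Plan pays $455 − $455 = $0.
Claim 2 — $814: all of it applies to the deductible. Owner pays $814; OOP now $1269. Plan pays $814 − $814 = $0.
Claim 3 — $1460: $681 finishes the deductible; $779 goes to coinsurance; owner's 30% is $233.70. Cost to owner: $914.70. OOP to date $2183.70. Insurer: $1460 − $914.70 = $545.30.
Claim 4 — $3722: 30% coinsurance on $3722 = $1116.60. Cost to owner: $1116.60. OOP to date $3300.30. Plan pays $3722 − $1116.60 = $2605.40.
Claim 5 — $1243: deductible already satisfied, so owner's share is 30% × $1243 = $372.90. Owner owes $372.90 (running OOP $3673.20). Plan pays $1243 − $372.90 = $870.10.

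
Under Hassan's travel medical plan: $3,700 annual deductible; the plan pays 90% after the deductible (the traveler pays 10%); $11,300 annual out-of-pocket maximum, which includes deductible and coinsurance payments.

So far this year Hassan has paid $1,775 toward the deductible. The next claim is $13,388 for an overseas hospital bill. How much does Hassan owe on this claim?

Remaining deductible: $3,700 − $1,775 = $1,925.
That leaves $13,388 − $1,925 = $11,463 for coinsurance.
10% of $11,463 = $1,146.30 falls to the traveler.
That puts the traveler's cost at $1,925 + $1,146.30 = $3,071.30 before any cap.
Cumulative spending $1,775 + $3,071.30 = $4,846.30 stays under the $11,300 maximum.

$3,071.30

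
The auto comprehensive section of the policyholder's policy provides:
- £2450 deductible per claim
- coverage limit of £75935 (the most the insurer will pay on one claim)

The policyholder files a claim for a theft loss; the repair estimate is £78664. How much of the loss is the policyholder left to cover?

Less the £2450 deductible: £78664 − £2450 = £76214.
The £75935 per-incident cap binds; insurer pays £75935.
The policyholder bears the rest of the original loss: £78664 − £75935 = £2729.

£2729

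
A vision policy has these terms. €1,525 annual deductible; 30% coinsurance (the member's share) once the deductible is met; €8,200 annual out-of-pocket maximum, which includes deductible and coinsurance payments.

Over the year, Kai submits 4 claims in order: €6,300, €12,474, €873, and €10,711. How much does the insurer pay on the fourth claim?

€9,472.60

#1 (€6,300): €1,525 finishes the deductible; €4,775 goes to coinsurance; member's 30% is €1,432.50. Member owes €2,957.50 (running OOP €2,957.50). Plan pays €6,300 − €2,957.50 = €3,342.50.
#2 (€12,474): deductible already satisfied, so member's share is 30% × €12,474 = €3,742.20. Member pays €3,742.20; OOP now €6,699.70. Insurer: €12,474 − €3,742.20 = €8,731.80.
#3 (€873): deductible already satisfied, so member's share is 30% × €873 = €261.90. Cost to member: €261.90. OOP to date €6,961.60. Plan pays €873 − €261.90 = €611.10.
#4 (€10,711): 30% coinsurance on €10,711 = €3,213.30. OOP would hit €10,174.90 > €8,200, so the cap limits the member to €8,200 − €6,961.60 = €1,238.40. Insurer: €10,711 − €1,238.40 = €9,472.60.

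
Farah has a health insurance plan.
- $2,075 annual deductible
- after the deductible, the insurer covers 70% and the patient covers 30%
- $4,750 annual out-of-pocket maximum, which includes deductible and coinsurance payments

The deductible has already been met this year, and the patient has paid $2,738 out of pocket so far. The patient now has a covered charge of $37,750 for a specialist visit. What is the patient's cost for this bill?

The deductible is already satisfied, so the full bill goes to coinsurance.
Patient's 30% share of $37,750 is $11,325.
Adding $11,325 to the $2,738 already spent would give $14,063, which exceeds the $4,750 cap; the patient pays just $4,750 − $2,738 = $2,012.

$2,012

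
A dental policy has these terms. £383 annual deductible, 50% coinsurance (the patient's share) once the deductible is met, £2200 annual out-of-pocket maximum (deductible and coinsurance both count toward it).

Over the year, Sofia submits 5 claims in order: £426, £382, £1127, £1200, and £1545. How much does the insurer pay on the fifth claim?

£1104

Claim 1 — £426: £383 to deductible, leaving £43; patient's 50% is £21.50. Patient owes £404.50 (running OOP £404.50). Insurer: £426 − £404.50 = £21.50.
Claim 2 — £382: 50% coinsurance on £382 = £191. Patient owes £191 (running OOP £595.50). Insurer: £382 − £191 = £191.
Claim 3 — £1127: deductible already satisfied, so patient's share is 50% × £1127 = £563.50. Cost to patient: £563.50. OOP to date £1159. Plan pays £1127 − £563.50 = £563.50.
Claim 4 — £1200: 50% coinsurance on £1200 = £600. Patient pays £600; OOP now £1759. Insurer: £1200 − £600 = £600.
Claim 5 — £1545: deductible already satisfied, so patient's share is 50% × £1545 = £772.50. OOP would hit £2531.50 > £2200, so the cap limits the patient to £2200 − £1759 = £441. Plan pays £1545 − £441 = £1104.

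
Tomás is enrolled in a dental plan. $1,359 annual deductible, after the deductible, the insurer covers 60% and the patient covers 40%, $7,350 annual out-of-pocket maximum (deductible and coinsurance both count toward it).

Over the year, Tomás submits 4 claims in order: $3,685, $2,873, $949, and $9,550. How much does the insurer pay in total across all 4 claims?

$9,707

#1 ($3,685): deductible takes $1,359, $2,326 remains; patient's 40% is $930.40. Patient pays $2,289.40; OOP now $2,289.40. Insurer: $3,685 − $2,289.40 = $1,395.60.
#2 ($2,873): deductible already satisfied, so patient's share is 40% × $2,873 = $1,149.20. Patient owes $1,149.20 (running OOP $3,438.60). Insurer: $2,873 − $1,149.20 = $1,723.80.
#3 ($949): deductible met; 40% of $949 = $379.60. Patient pays $379.60; OOP now $3,818.20. Plan pays $949 − $379.60 = $569.40.
#4 ($9,550): 40% coinsurance on $9,550 = $3,820. OOP would hit $7,638.20 > $7,350, so the cap limits the patient to $7,350 − $3,818.20 = $3,531.80. Insurer: $9,550 − $3,531.80 = $6,018.20.
Insurer total = bills − patient's total = $17,057 − $7,350 = $9,707.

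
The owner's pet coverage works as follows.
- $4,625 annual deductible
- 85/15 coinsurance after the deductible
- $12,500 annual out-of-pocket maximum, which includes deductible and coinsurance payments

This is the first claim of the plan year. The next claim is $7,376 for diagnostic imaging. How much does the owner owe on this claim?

$5,037.65

Nothing has been paid toward the $4,625 deductible, so the first $4,625 of this charge is applied there.
The remaining $2,751 (= $7,376 − $4,625) moves to coinsurance.
15% of $2,751 = $412.65 falls to the owner.
Owner responsibility before any cap: $4,625 + $412.65 = $5,037.65.
Year-to-date out-of-pocket becomes $0 + $5,037.65 = $5,037.65, still under the $12,500 maximum, so no cap applies.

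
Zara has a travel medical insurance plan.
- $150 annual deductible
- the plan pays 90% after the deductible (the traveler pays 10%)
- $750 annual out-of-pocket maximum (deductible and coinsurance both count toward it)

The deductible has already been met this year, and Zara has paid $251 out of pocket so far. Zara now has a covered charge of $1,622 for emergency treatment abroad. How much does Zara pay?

$162.20

With the deductible met, the entire $1,622 is subject to coinsurance.
10% of $1,622 = $162.20 falls to the traveler.
Total out-of-pocket so far would be $251 + $162.20 = $413.20, below the $750 cap — no reduction.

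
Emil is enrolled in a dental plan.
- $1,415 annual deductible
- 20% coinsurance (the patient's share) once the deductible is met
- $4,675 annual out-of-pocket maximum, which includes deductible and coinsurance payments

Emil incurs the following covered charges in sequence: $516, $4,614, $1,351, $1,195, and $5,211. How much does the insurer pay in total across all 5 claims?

$9,177.60

Bill 1, $516: entire amount goes to the deductible. Cost to patient: $516. OOP to date $516. Insurer: $516 − $516 = $0.
Bill 2, $4,614: $899 finishes the deductible; $3,715 goes to coinsurance; coinsurance $3,715 × 20% = $743. Patient pays $1,642; OOP now $2,158. Insurer: $4,614 − $1,642 = $2,972.
Bill 3, $1,351: deductible already satisfied, so patient's share is 20% × $1,351 = $270.20. Cost to patient: $270.20. OOP to date $2,428.20. Insurer: $1,351 − $270.20 = $1,080.80.
Bill 4, $1,195: deductible met; 20% of $1,195 = $239. Cost to patient: $239. OOP to date $2,667.20. Plan pays $1,195 − $239 = $956.
Bill 5, $5,211: deductible already satisfied, so patient's share is 20% × $5,211 = $1,042.20. Patient owes $1,042.20 (running OOP $3,709.40). Insurer: $5,211 − $1,042.20 = $4,168.80.
Insurer total: $0 + $2,972 + $1,080.80 + $956 + $4,168.80 = $9,177.60.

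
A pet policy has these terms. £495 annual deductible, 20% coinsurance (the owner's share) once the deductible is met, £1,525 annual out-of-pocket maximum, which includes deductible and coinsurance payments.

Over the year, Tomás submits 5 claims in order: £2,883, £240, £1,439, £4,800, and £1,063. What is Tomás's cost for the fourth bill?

#1 (£2,883): deductible takes £495, £2,388 remains; owner's 20% is £477.60. Owner owes £972.60 (running OOP £972.60).
#2 (£240): deductible already satisfied, so owner's share is 20% × £240 = £48. Owner owes £48 (running OOP £1,020.60).
#3 (£1,439): deductible met; 20% of £1,439 = £287.80. Owner owes £287.80 (running OOP £1,308.40).
#4 (£4,800): 20% coinsurance on £4,800 = £960. OOP would hit £2,268.40 > £1,525, so the cap limits the owner to £1,525 − £1,308.40 = £216.60.

£216.60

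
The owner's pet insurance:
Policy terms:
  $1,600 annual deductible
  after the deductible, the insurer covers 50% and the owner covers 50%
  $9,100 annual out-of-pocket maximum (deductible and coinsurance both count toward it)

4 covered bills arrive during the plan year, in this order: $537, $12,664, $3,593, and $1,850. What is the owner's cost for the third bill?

Bill 1, $537: all of it applies to the deductible. Cost to owner: $537. OOP to date $537.
Bill 2, $12,664: deductible takes $1,063, $11,601 remains; 50% of $11,601 = $5,800.50. Cost to owner: $6,863.50. OOP to date $7,400.50.
Bill 3, $3,593: deductible already satisfied, so owner's share is 50% × $3,593 = $1,796.50. Adding that to $7,400.50 gives $9,197, past the $9,100 cap; owner pays only $9,100 − $7,400.50 = $1,699.50.

$1,699.50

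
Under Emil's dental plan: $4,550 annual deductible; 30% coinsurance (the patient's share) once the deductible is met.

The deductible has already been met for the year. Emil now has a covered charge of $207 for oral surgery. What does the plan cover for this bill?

$144.90

With the deductible met, the entire $207 is subject to coinsurance.
Patient's 30% share of $207 is $62.10.
The plan picks up $207 − $62.10 = $144.90.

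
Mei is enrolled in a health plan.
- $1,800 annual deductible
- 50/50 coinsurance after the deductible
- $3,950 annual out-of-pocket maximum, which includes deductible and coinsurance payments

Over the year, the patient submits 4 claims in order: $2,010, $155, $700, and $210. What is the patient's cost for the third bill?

$350

#1 ($2,010): $1,800 finishes the deductible; $210 goes to coinsurance; patient's 50% is $105. Cost to patient: $1,905. OOP to date $1,905.
#2 ($155): deductible met; 50% of $155 = $77.50. Patient pays $77.50; OOP now $1,982.50.
#3 ($700): 50% coinsurance on $700 = $350. Patient owes $350 (running OOP $2,332.50).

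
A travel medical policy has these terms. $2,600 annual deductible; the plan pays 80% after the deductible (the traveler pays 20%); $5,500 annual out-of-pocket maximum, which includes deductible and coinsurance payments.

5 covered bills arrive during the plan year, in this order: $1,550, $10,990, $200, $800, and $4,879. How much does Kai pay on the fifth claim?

$712

#1 ($1,550): fully absorbed by the deductible. Cost to traveler: $1,550. OOP to date $1,550.
#2 ($10,990): deductible takes $1,050, $9,940 remains; coinsurance $9,940 × 20% = $1,988. Cost to traveler: $3,038. OOP to date $4,588.
#3 ($200): 20% coinsurance on $200 = $40. Traveler pays $40; OOP now $4,628.
#4 ($800): deductible already satisfied, so traveler's share is 20% × $800 = $160. Traveler pays $160; OOP now $4,788.
#5 ($4,879): deductible already satisfied, so traveler's share is 20% × $4,879 = $975.80. That would push OOP to $5,763.80, over the $5,500 cap, so traveler pays $5,500 − $4,788 = $712.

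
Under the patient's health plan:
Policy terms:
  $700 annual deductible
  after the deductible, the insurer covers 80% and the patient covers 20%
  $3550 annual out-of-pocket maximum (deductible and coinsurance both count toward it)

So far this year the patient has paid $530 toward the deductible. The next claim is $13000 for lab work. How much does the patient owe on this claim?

$2736

Remaining deductible: $700 − $530 = $170.
That leaves $13000 − $170 = $12830 for coinsurance.
Patient's 20% share of $12830 is $2566.
So the patient owes $170 + $2566 = $2736 before any cap.
Total out-of-pocket so far would be $530 + $2736 = $3266, below the $3550 cap — no reduction.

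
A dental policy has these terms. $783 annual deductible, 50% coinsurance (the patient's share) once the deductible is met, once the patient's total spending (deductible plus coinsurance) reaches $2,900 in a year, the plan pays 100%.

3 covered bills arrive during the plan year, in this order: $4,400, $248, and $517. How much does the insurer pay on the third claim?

Claim 1 — $4,400: deductible takes $783, $3,617 remains; coinsurance $3,617 × 50% = $1,808.50. Patient pays $2,591.50; OOP now $2,591.50. Plan pays $4,400 − $2,591.50 = $1,808.50.
Claim 2 — $248: deductible already satisfied, so patient's share is 50% × $248 = $124. Patient owes $124 (running OOP $2,715.50). Plan pays $248 − $124 = $124.
Claim 3 — $517: 50% coinsurance on $517 = $258.50. OOP would hit $2,974 > $2,900, so the cap limits the patient to $2,900 − $2,715.50 = $184.50. Insurer: $517 − $184.50 = $332.50.

$332.50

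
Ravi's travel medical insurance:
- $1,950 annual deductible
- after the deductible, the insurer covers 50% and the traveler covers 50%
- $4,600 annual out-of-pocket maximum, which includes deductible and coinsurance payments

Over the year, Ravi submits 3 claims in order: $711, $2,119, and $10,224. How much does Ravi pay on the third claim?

$2,210

Claim 1 ($711): entire amount goes to the deductible. Traveler owes $711 (running OOP $711).
Claim 2 ($2,119): deductible takes $1,239, $880 remains; traveler's 50% is $440. Traveler pays $1,679; OOP now $2,390.
Claim 3 ($10,224): deductible already satisfied, so traveler's share is 50% × $10,224 = $5,112. Adding that to $2,390 gives $7,502, past the $4,600 cap; traveler pays only $4,600 − $2,390 = $2,210.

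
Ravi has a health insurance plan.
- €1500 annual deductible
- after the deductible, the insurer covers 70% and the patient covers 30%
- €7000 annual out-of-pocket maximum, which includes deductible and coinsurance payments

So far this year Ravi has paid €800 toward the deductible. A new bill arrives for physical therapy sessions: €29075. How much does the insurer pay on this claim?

€800 of the €1500 deductible is already met, leaving €700.
The remaining €28375 (= €29075 − €700) moves to coinsurance.
Coinsurance: €28375 × 30% = €8512.50.
So the patient owes €700 + €8512.50 = €9212.50 before any cap.
Adding €9212.50 to the €800 already spent would give €10012.50, which exceeds the €7000 cap; the patient pays just €7000 − €800 = €6200.
The insurer covers the remainder: €29075 − €6200 = €22875.

€22875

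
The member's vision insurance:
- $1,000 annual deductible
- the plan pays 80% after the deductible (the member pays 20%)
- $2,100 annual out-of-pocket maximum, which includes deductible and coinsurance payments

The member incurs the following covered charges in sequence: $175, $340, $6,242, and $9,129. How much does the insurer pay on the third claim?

#1 ($175): all of it applies to the deductible. Member owes $175 (running OOP $175). Insurer: $175 − $175 = $0.
#2 ($340): fully absorbed by the deductible. Cost to member: $340. OOP to date $515. Plan pays $340 − $340 = $0.
#3 ($6,242): $485 to deductible, leaving $5,757; member's 20% is $1,151.40. Together that's $485 + $1,151.40 = $1,636.40. OOP would hit $2,151.40 > $2,100, so the cap limits the member to $2,100 − $515 = $1,585. Insurer: $6,242 − $1,585 = $4,657.

$4,657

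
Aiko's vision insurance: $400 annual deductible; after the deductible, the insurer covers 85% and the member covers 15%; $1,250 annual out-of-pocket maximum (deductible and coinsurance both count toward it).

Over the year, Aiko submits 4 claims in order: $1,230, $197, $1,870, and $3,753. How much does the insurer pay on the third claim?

Bill 1, $1,230: deductible takes $400, $830 remains; 15% of $830 = $124.50. Member pays $524.50; OOP now $524.50. Plan pays $1,230 − $524.50 = $705.50.
Bill 2, $197: deductible already satisfied, so member's share is 15% × $197 = $29.55. Member pays $29.55; OOP now $554.05. Plan pays $197 − $29.55 = $167.45.
Bill 3, $1,870: 15% coinsurance on $1,870 = $280.50. Member owes $280.50 (running OOP $834.55). Insurer: $1,870 − $280.50 = $1,589.50.

$1,589.50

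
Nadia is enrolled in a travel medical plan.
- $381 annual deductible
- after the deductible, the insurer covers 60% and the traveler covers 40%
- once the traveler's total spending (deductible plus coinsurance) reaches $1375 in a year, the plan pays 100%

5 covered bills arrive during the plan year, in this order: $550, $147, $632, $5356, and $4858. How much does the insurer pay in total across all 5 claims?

Claim 1 ($550): $381 to deductible, leaving $169; traveler's 40% is $67.60. Cost to traveler: $448.60. OOP to date $448.60. Plan pays $550 − $448.60 = $101.40.
Claim 2 ($147): 40% coinsurance on $147 = $58.80. Cost to traveler: $58.80. OOP to date $507.40. Plan pays $147 − $58.80 = $88.20.
Claim 3 ($632): deductible met; 40% of $632 = $252.80. Traveler pays $252.80; OOP now $760.20. Plan pays $632 − $252.80 = $379.20.
Claim 4 ($5356): deductible met; 40% of $5356 = $2142.40. That would push OOP to $2902.60, over the $1375 cap, so traveler pays $1375 − $760.20 = $614.80. Insurer: $5356 − $614.80 = $4741.20.
Claim 5 ($4858): deductible met; 40% of $4858 = $1943.20. OOP would hit $3318.20 > $1375, so the cap limits the traveler to $1375 − $1375 = $0. Insurer: $4858 − $0 = $4858.
Insurer total: $101.40 + $88.20 + $379.20 + $4741.20 + $4858 = $10168.

$10168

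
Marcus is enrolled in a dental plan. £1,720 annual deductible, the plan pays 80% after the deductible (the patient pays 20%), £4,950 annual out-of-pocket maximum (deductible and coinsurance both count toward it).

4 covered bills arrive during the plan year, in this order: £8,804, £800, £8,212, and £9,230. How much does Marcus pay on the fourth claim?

Bill 1, £8,804: £1,720 to deductible, leaving £7,084; 20% of £7,084 = £1,416.80. Patient owes £3,136.80 (running OOP £3,136.80).
Bill 2, £800: deductible already satisfied, so patient's share is 20% × £800 = £160. Patient owes £160 (running OOP £3,296.80).
Bill 3, £8,212: deductible already satisfied, so patient's share is 20% × £8,212 = £1,642.40. Patient owes £1,642.40 (running OOP £4,939.20).
Bill 4, £9,230: deductible met; 20% of £9,230 = £1,846. Adding that to £4,939.20 gives £6,785.20, past the £4,950 cap; patient pays only £4,950 − £4,939.20 = £10.80.

£10.80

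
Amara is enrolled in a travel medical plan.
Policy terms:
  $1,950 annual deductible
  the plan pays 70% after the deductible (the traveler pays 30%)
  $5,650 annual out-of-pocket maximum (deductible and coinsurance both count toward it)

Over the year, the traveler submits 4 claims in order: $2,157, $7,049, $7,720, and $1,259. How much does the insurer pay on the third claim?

$6,196.80

#1 ($2,157): $1,950 to deductible, leaving $207; traveler's 30% is $62.10. Traveler owes $2,012.10 (running OOP $2,012.10). Plan pays $2,157 − $2,012.10 = $144.90.
#2 ($7,049): deductible already satisfied, so traveler's share is 30% × $7,049 = $2,114.70. Traveler pays $2,114.70; OOP now $4,126.80. Plan pays $7,049 − $2,114.70 = $4,934.30.
#3 ($7,720): deductible met; 30% of $7,720 = $2,316. That would push OOP to $6,442.80, over the $5,650 cap, so traveler pays $5,650 − $4,126.80 = $1,523.20. Insurer: $7,720 − $1,523.20 = $6,196.80.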